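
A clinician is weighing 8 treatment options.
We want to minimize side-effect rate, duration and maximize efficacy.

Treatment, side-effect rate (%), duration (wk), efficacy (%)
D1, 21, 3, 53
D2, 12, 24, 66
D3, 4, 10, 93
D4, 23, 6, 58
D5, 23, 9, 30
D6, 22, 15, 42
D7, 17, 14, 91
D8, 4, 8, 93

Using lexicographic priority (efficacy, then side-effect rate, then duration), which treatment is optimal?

D8

First maximize efficacy: best is 93, kept {D3, D8}.
Then minimize side-effect rate: best is 4, kept {D3, D8}.
Then minimize duration: best is 8, kept {D8}.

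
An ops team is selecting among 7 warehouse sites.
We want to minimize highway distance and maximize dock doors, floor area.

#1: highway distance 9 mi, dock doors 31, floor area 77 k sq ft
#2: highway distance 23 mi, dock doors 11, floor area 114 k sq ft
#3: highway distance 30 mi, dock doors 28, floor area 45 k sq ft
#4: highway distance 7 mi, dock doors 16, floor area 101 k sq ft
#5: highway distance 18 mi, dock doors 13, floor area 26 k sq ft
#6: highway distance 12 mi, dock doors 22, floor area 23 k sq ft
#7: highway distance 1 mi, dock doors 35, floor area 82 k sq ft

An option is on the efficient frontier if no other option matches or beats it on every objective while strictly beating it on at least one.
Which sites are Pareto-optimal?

#2, #4, #7

#1: dominated by #7 (highway distance 1≤9, dock doors 35≥31, floor area 82≥77).
#2: not dominated (best floor area).
#3: dominated by #1 (highway distance 9≤30, dock doors 31≥28, floor area 77≥45).
#4: not dominated.
#5: dominated by #1 (highway distance 9≤18, dock doors 31≥13, floor area 77≥26).
#6: dominated by #1 (highway distance 9≤12, dock doors 31≥22, floor area 77≥23).
#7: not dominated (best highway distance).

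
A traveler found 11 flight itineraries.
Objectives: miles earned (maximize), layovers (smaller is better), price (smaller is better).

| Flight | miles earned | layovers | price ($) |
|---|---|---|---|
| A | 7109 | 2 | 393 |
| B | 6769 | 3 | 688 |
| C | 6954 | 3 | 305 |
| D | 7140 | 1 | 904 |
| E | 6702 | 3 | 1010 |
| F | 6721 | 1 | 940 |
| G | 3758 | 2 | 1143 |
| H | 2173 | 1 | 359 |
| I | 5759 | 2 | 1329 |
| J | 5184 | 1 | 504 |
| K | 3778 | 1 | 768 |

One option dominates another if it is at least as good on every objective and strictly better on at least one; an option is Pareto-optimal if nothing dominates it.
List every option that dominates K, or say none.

J: miles earned 5184≥3778, layovers 1≤1, price 504≤768 — dominates K.
Others (A, B, C, D, E, F, G, H, I) are each worse than K on at least one objective.

J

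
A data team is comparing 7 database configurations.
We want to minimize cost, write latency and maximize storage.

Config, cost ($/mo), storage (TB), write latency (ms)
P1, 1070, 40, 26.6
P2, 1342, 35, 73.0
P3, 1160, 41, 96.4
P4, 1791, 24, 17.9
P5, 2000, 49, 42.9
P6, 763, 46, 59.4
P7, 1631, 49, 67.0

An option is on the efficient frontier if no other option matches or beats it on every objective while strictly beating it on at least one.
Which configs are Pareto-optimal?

P1: not dominated.
P2: dominated by P1 (cost 1070≤1342, storage 40≥35, write latency 26.6≤73.0).
P3: dominated by P6 (cost 763≤1160, storage 46≥41, write latency 59.4≤96.4).
P4: not dominated (best write latency).
P5: not dominated.
P6: not dominated (best cost).
P7: not dominated.

P1, P4, P5, P6, P7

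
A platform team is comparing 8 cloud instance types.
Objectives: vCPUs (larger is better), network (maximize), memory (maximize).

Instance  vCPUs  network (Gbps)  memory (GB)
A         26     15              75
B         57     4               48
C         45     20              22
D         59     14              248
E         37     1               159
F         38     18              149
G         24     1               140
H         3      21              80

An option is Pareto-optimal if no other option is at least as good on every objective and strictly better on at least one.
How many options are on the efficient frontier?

A: dominated by F (vCPUs 38≥26, network 18≥15, memory 149≥75).
B: dominated by D (vCPUs 59≥57, network 14≥4, memory 248≥48).
C: not dominated.
D: not dominated (best vCPUs).
E: dominated by D (vCPUs 59≥37, network 14≥1, memory 248≥159).
F: not dominated.
G: dominated by D (vCPUs 59≥24, network 14≥1, memory 248≥140).
H: not dominated (best network).
Pareto-optimal: C, D, F, H → 4.

4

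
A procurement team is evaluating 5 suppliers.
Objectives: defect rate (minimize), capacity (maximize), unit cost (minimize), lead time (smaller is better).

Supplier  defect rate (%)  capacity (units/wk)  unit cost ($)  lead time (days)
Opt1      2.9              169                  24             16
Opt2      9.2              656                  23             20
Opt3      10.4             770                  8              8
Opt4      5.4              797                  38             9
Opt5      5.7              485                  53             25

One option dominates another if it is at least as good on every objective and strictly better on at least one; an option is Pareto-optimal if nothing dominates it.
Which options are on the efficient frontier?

Opt1, Opt2, Opt3, Opt4

Opt1: not dominated (best defect rate).
Opt2: not dominated.
Opt3: not dominated (best unit cost).
Opt4: not dominated (best capacity).
Opt5: dominated by Opt4 (defect rate 5.4≤5.7, capacity 797≥485, unit cost 38≤53, lead time 9≤25).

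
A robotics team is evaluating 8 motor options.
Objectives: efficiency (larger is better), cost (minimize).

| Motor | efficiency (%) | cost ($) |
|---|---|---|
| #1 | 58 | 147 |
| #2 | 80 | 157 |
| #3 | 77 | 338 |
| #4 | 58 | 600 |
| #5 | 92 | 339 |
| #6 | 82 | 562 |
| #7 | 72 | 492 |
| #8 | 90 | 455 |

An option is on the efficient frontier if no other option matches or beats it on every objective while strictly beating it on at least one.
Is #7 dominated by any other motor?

#2 vs #7: efficiency 80≥72, cost 157≤492 — #2 is at least as good on every objective and strictly better on at least one, so #2 dominates #7.

Yes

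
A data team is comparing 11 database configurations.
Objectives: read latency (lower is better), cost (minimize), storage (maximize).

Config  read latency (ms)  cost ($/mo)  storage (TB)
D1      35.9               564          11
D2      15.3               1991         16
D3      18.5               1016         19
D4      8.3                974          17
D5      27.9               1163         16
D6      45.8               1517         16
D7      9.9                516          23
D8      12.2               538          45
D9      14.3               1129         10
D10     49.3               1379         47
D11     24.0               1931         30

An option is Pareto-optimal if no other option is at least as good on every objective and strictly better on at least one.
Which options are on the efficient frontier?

D1: dominated by D7 (read latency 9.9≤35.9, cost 516≤564, storage 23≥11).
D2: dominated by D4 (read latency 8.3≤15.3, cost 974≤1991, storage 17≥16).
D3: dominated by D7 (read latency 9.9≤18.5, cost 516≤1016, storage 23≥19).
D4: not dominated (best read latency).
D5: dominated by D3 (read latency 18.5≤27.9, cost 1016≤1163, storage 19≥16).
D6: dominated by D3 (read latency 18.5≤45.8, cost 1016≤1517, storage 19≥16).
D7: not dominated (best cost).
D8: not dominated.
D9: dominated by D4 (read latency 8.3≤14.3, cost 974≤1129, storage 17≥10).
D10: not dominated (best storage).
D11: dominated by D8 (read latency 12.2≤24.0, cost 538≤1931, storage 45≥30).

D4, D7, D8, D10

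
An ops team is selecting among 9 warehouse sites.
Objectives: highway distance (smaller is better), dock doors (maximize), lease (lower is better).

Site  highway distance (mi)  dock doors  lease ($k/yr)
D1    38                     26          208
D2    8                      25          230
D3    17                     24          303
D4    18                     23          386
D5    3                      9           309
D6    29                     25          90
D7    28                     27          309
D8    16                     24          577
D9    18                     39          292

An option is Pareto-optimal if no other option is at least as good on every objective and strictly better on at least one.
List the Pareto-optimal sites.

D1, D2, D5, D6, D9

D1: not dominated.
D2: not dominated.
D3: dominated by D2 (highway distance 8≤17, dock doors 25≥24, lease 230≤303).
D4: dominated by D2 (highway distance 8≤18, dock doors 25≥23, lease 230≤386).
D5: not dominated (best highway distance).
D6: not dominated (best lease).
D7: dominated by D9 (highway distance 18≤28, dock doors 39≥27, lease 292≤309).
D8: dominated by D2 (highway distance 8≤16, dock doors 25≥24, lease 230≤577).
D9: not dominated (best dock doors).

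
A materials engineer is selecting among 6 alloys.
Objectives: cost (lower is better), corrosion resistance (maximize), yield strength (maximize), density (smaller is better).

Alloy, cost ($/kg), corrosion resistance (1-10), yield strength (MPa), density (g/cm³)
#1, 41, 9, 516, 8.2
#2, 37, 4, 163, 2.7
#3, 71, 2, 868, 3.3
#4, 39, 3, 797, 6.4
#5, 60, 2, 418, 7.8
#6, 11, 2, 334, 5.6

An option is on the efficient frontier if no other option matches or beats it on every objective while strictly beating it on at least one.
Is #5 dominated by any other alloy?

#4 vs #5: cost 39≤60, corrosion resistance 3≥2, yield strength 797≥418, density 6.4≤7.8 — #4 is at least as good on every objective and strictly better on at least one, so #4 dominates #5.

Yes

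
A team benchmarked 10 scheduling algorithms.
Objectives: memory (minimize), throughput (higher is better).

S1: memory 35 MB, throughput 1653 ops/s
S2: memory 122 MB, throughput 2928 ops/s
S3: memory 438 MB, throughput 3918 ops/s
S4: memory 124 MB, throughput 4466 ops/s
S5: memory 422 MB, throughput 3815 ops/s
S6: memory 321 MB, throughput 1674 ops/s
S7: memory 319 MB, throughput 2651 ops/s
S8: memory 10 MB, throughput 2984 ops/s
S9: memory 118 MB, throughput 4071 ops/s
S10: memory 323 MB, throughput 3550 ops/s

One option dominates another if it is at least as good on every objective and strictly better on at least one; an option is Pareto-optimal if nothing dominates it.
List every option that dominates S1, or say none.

S8

S8: memory 10≤35, throughput 2984≥1653 — dominates S1.
Others (S2, S3, S4, S5, S6, S7, S9, S10) are each worse than S1 on at least one objective.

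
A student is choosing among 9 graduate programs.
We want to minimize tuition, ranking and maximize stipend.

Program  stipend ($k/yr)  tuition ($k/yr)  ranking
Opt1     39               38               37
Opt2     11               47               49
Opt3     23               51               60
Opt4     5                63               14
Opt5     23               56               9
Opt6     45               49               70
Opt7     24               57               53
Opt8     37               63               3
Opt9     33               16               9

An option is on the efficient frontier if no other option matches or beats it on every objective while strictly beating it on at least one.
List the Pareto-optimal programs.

Opt1, Opt6, Opt8, Opt9

Opt1: not dominated.
Opt2: dominated by Opt1 (stipend 39≥11, tuition 38≤47, ranking 37≤49).
Opt3: dominated by Opt1 (stipend 39≥23, tuition 38≤51, ranking 37≤60).
Opt4: dominated by Opt5 (stipend 23≥5, tuition 56≤63, ranking 9≤14).
Opt5: dominated by Opt9 (stipend 33≥23, tuition 16≤56, ranking 9≤9).
Opt6: not dominated (best stipend).
Opt7: dominated by Opt1 (stipend 39≥24, tuition 38≤57, ranking 37≤53).
Opt8: not dominated (best ranking).
Opt9: not dominated (best tuition).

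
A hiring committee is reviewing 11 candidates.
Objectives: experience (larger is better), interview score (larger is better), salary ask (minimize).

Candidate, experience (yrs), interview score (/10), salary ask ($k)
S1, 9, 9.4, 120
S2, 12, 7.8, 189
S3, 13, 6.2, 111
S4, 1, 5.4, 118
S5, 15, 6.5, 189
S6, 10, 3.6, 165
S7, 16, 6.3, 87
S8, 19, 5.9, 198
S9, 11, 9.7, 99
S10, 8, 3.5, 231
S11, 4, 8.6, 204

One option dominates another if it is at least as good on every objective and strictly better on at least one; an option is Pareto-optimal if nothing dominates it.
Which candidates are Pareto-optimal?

S1: dominated by S9 (experience 11≥9, interview score 9.7≥9.4, salary ask 99≤120).
S2: not dominated.
S3: dominated by S7 (experience 16≥13, interview score 6.3≥6.2, salary ask 87≤111).
S4: dominated by S3 (experience 13≥1, interview score 6.2≥5.4, salary ask 111≤118).
S5: not dominated.
S6: dominated by S3 (experience 13≥10, interview score 6.2≥3.6, salary ask 111≤165).
S7: not dominated (best salary ask).
S8: not dominated (best experience).
S9: not dominated (best interview score).
S10: dominated by S1 (experience 9≥8, interview score 9.4≥3.5, salary ask 120≤231).
S11: dominated by S1 (experience 9≥4, interview score 9.4≥8.6, salary ask 120≤204).

S2, S5, S7, S8, S9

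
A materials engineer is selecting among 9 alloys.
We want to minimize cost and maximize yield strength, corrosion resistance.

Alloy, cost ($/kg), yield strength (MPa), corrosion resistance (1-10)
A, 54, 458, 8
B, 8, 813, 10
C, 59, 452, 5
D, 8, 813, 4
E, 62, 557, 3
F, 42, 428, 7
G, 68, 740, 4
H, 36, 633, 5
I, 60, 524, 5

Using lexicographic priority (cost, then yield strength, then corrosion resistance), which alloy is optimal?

B

First minimize cost: best is 8, kept {B, D}.
Then maximize yield strength: best is 813, kept {B, D}.
Then maximize corrosion resistance: best is 10, kept {B}.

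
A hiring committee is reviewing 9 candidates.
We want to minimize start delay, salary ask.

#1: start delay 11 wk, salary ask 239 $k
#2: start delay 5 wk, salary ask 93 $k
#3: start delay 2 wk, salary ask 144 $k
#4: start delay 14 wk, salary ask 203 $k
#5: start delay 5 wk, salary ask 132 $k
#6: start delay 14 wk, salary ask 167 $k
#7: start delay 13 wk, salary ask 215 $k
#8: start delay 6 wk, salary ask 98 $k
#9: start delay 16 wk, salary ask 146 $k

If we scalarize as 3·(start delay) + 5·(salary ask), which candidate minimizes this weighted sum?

#1: 3·11 + 5·239 = 1228
#2: 3·5 + 5·93 = 480
#3: 3·2 + 5·144 = 726
#4: 3·14 + 5·203 = 1057
#5: 3·5 + 5·132 = 675
#6: 3·14 + 5·167 = 877
#7: 3·13 + 5·215 = 1114
#8: 3·6 + 5·98 = 508
#9: 3·16 + 5·146 = 778
Lowest: #2 at 480.

#2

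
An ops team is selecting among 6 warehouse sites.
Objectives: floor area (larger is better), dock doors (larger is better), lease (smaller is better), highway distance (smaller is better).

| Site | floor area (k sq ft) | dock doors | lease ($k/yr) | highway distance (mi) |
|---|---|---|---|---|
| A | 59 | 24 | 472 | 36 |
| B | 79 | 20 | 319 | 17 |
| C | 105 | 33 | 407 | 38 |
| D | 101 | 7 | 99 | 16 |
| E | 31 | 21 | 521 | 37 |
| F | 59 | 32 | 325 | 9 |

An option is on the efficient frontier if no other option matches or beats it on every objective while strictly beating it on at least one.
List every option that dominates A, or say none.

F: floor area 59≥59, dock doors 32≥24, lease 325≤472, highway distance 9≤36 — dominates A.
Others (B, C, D, E) are each worse than A on at least one objective.

F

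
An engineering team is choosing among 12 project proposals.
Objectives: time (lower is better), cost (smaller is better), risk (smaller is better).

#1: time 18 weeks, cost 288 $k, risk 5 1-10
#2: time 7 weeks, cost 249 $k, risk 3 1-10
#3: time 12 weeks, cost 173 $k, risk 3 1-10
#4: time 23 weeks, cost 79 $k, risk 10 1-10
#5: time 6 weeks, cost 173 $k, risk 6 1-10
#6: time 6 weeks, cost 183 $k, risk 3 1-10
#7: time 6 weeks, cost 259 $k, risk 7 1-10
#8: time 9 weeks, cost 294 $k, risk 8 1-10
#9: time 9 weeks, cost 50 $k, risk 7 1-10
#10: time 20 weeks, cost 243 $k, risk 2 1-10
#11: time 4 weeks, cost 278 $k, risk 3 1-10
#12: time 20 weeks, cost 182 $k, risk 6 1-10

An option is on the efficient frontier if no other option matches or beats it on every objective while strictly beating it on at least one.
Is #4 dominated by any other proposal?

Yes

#9 vs #4: time 9≤23, cost 50≤79, risk 7≤10 — #9 is at least as good on every objective and strictly better on at least one, so #9 dominates #4.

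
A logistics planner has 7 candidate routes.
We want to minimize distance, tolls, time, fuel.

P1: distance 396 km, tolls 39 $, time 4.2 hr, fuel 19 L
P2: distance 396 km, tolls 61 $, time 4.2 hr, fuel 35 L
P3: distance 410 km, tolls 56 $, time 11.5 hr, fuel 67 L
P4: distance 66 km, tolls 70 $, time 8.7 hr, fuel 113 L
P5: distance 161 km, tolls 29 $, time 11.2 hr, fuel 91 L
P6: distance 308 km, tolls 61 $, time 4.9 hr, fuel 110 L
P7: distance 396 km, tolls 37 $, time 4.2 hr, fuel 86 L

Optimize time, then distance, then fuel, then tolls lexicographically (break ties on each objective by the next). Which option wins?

P1

First minimize time: best is 4.2, kept {P1, P2, P7}.
Then minimize distance: best is 396, kept {P1, P2, P7}.
Then minimize fuel: best is 19, kept {P1}.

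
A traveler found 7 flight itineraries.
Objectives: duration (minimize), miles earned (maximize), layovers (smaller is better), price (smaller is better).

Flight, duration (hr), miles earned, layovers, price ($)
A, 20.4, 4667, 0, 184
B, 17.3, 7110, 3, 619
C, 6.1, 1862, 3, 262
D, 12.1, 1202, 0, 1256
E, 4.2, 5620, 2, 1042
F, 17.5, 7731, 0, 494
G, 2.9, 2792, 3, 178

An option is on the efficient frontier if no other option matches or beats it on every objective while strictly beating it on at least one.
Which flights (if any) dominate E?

A: worse on duration (20.4 vs 4.2).
B: worse on duration (17.3 vs 4.2).
C: worse on duration (6.1 vs 4.2).
D: worse on duration (12.1 vs 4.2).
F: worse on duration (17.5 vs 4.2).
G: worse on miles earned (2792 vs 5620).
No option dominates E.

none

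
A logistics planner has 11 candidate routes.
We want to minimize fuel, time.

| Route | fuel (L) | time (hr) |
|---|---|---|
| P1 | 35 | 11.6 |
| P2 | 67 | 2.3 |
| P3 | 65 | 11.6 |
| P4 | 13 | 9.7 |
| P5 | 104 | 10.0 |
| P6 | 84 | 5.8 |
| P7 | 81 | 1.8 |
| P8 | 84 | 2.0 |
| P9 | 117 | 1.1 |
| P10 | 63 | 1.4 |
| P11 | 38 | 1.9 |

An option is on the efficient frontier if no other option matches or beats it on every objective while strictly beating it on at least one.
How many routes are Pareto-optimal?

4

P1: dominated by P4 (fuel 13≤35, time 9.7≤11.6).
P2: dominated by P10 (fuel 63≤67, time 1.4≤2.3).
P3: dominated by P1 (fuel 35≤65, time 11.6≤11.6).
P4: not dominated (best fuel).
P5: dominated by P2 (fuel 67≤104, time 2.3≤10.0).
P6: dominated by P2 (fuel 67≤84, time 2.3≤5.8).
P7: dominated by P10 (fuel 63≤81, time 1.4≤1.8).
P8: dominated by P7 (fuel 81≤84, time 1.8≤2.0).
P9: not dominated (best time).
P10: not dominated.
P11: not dominated.
Pareto-optimal: P4, P9, P10, P11 → 4.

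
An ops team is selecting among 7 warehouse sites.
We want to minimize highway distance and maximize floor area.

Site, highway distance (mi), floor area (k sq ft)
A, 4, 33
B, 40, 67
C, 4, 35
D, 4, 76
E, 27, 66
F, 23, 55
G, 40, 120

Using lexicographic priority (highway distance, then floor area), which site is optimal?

First minimize highway distance: best is 4, kept {A, C, D}.
Then maximize floor area: best is 76, kept {D}.

D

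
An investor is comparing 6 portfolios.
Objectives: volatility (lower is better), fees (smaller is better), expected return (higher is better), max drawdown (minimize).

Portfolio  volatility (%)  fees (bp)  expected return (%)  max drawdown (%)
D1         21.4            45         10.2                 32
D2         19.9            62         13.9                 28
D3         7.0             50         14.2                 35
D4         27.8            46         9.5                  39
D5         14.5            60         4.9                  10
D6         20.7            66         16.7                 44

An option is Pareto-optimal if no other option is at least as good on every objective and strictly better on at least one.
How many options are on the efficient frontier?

5

D1: not dominated (best fees).
D2: not dominated.
D3: not dominated (best volatility).
D4: dominated by D1 (volatility 21.4≤27.8, fees 45≤46, expected return 10.2≥9.5, max drawdown 32≤39).
D5: not dominated (best max drawdown).
D6: not dominated (best expected return).
Pareto-optimal: D1, D2, D3, D5, D6 → 5.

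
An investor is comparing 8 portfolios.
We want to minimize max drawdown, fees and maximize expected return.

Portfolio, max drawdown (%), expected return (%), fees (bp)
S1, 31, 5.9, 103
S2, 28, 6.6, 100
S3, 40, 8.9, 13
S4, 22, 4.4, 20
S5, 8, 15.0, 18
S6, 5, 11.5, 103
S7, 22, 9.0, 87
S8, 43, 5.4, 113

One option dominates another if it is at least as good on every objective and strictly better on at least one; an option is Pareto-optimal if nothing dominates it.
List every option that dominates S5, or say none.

S1: worse on max drawdown (31 vs 8).
S2: worse on max drawdown (28 vs 8).
S3: worse on max drawdown (40 vs 8).
S4: worse on max drawdown (22 vs 8).
S6: worse on expected return (11.5 vs 15.0).
S7: worse on max drawdown (22 vs 8).
S8: worse on max drawdown (43 vs 8).
No option dominates S5.

none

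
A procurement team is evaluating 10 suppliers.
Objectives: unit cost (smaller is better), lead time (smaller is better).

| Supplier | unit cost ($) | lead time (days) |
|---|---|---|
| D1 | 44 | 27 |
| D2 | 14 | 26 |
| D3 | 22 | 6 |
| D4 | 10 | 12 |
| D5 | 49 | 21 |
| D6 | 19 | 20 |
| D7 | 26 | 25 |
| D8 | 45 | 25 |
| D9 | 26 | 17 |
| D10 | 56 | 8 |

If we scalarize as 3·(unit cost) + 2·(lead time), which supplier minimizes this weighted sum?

D4

D1: 3·44 + 2·27 = 186
D2: 3·14 + 2·26 = 94
D3: 3·22 + 2·6 = 78
D4: 3·10 + 2·12 = 54
D5: 3·49 + 2·21 = 189
D6: 3·19 + 2·20 = 97
D7: 3·26 + 2·25 = 128
D8: 3·45 + 2·25 = 185
D9: 3·26 + 2·17 = 112
D10: 3·56 + 2·8 = 184
Lowest: D4 at 54.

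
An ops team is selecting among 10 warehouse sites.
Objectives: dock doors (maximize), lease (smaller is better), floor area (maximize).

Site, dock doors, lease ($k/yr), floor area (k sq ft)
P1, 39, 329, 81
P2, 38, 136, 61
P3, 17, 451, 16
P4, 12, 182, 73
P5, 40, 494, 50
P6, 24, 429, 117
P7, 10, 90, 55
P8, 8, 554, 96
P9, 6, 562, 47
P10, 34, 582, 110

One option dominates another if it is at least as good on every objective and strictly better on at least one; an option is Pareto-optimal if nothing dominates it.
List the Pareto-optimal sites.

P1: not dominated.
P2: not dominated.
P3: dominated by P1 (dock doors 39≥17, lease 329≤451, floor area 81≥16).
P4: not dominated.
P5: not dominated (best dock doors).
P6: not dominated (best floor area).
P7: not dominated (best lease).
P8: dominated by P6 (dock doors 24≥8, lease 429≤554, floor area 117≥96).
P9: dominated by P1 (dock doors 39≥6, lease 329≤562, floor area 81≥47).
P10: not dominated.

P1, P2, P4, P5, P6, P7, P10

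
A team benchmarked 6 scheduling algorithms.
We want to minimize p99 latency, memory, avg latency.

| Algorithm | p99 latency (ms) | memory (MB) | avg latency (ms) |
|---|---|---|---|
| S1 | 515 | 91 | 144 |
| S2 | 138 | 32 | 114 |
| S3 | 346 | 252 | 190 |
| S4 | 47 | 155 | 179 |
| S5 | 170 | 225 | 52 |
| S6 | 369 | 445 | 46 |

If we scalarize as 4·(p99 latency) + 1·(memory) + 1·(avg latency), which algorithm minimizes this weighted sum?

S1: 4·515 + 1·91 + 1·144 = 2295
S2: 4·138 + 1·32 + 1·114 = 698
S3: 4·346 + 1·252 + 1·190 = 1826
S4: 4·47 + 1·155 + 1·179 = 522
S5: 4·170 + 1·225 + 1·52 = 957
S6: 4·369 + 1·445 + 1·46 = 1967
Lowest: S4 at 522.

S4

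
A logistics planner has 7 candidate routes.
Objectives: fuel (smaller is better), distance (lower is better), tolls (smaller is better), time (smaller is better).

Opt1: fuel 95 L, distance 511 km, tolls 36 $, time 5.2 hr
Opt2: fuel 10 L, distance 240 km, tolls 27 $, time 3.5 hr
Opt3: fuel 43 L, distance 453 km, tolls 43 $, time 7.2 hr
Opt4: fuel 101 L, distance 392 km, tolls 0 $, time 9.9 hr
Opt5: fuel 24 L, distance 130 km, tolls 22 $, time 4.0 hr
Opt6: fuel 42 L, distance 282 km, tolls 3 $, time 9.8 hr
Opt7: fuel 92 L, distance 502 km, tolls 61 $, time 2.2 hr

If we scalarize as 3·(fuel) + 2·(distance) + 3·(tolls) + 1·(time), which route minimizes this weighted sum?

Opt1: 3·95 + 2·511 + 3·36 + 1·5.2 = 1420.2
Opt2: 3·10 + 2·240 + 3·27 + 1·3.5 = 594.5
Opt3: 3·43 + 2·453 + 3·43 + 1·7.2 = 1171.2
Opt4: 3·101 + 2·392 + 3·0 + 1·9.9 = 1096.9
Opt5: 3·24 + 2·130 + 3·22 + 1·4.0 = 402.0
Opt6: 3·42 + 2·282 + 3·3 + 1·9.8 = 708.8
Opt7: 3·92 + 2·502 + 3·61 + 1·2.2 = 1465.2
Lowest: Opt5 at 402.0.

Opt5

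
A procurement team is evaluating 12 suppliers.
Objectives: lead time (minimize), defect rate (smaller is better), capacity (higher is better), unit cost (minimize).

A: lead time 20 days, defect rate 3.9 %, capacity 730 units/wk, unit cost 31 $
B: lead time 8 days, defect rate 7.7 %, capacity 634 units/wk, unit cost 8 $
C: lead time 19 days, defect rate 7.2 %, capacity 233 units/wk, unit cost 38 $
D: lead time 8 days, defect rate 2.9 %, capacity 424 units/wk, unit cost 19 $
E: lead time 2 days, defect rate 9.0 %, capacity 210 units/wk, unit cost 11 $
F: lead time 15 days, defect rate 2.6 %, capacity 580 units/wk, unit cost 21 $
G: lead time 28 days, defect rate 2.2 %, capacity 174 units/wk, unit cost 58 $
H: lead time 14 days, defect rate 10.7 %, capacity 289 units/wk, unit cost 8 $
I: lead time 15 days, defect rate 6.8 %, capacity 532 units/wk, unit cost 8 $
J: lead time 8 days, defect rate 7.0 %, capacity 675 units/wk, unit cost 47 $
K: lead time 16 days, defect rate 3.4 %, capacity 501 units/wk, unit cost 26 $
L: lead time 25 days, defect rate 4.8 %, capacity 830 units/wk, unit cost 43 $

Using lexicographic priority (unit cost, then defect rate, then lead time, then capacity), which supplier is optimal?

First minimize unit cost: best is 8, kept {B, H, I}.
Then minimize defect rate: best is 6.8, kept {I}.

I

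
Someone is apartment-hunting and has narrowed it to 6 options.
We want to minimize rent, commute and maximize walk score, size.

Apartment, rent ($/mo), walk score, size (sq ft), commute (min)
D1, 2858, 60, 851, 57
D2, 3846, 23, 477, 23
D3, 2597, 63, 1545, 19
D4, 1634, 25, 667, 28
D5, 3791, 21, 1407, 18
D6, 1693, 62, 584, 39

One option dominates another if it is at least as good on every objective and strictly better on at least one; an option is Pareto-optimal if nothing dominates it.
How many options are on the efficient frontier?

D1: dominated by D3 (rent 2597≤2858, walk score 63≥60, size 1545≥851, commute 19≤57).
D2: dominated by D3 (rent 2597≤3846, walk score 63≥23, size 1545≥477, commute 19≤23).
D3: not dominated (best walk score).
D4: not dominated (best rent).
D5: not dominated (best commute).
D6: not dominated.
Pareto-optimal: D3, D4, D5, D6 → 4.

4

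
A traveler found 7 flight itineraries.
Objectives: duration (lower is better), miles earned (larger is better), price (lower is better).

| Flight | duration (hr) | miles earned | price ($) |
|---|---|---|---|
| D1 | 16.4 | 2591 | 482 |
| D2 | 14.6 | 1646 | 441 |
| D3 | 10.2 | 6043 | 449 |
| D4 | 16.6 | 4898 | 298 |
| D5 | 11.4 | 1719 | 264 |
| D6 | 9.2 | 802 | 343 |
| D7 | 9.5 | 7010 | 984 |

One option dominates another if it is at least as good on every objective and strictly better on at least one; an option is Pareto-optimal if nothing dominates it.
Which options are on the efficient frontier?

D1: dominated by D3 (duration 10.2≤16.4, miles earned 6043≥2591, price 449≤482).
D2: dominated by D5 (duration 11.4≤14.6, miles earned 1719≥1646, price 264≤441).
D3: not dominated.
D4: not dominated.
D5: not dominated (best price).
D6: not dominated (best duration).
D7: not dominated (best miles earned).

D3, D4, D5, D6, D7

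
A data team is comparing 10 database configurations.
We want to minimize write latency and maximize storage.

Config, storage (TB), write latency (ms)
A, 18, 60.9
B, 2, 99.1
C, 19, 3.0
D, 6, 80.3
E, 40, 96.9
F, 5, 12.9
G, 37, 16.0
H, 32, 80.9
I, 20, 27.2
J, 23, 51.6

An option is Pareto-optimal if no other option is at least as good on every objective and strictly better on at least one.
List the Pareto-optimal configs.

C, E, G

A: dominated by C (storage 19≥18, write latency 3.0≤60.9).
B: dominated by A (storage 18≥2, write latency 60.9≤99.1).
C: not dominated (best write latency).
D: dominated by A (storage 18≥6, write latency 60.9≤80.3).
E: not dominated (best storage).
F: dominated by C (storage 19≥5, write latency 3.0≤12.9).
G: not dominated.
H: dominated by G (storage 37≥32, write latency 16.0≤80.9).
I: dominated by G (storage 37≥20, write latency 16.0≤27.2).
J: dominated by G (storage 37≥23, write latency 16.0≤51.6).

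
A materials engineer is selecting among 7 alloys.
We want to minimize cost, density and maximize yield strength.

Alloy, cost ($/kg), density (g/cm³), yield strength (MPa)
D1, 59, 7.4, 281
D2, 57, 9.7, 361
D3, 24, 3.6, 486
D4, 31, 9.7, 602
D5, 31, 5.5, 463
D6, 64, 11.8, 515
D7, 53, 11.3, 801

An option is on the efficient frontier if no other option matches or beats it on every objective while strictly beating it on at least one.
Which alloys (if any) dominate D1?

D3: cost 24≤59, density 3.6≤7.4, yield strength 486≥281 — dominates D1.
D5: cost 31≤59, density 5.5≤7.4, yield strength 463≥281 — dominates D1.
Others (D2, D4, D6, D7) are each worse than D1 on at least one objective.

D3, D5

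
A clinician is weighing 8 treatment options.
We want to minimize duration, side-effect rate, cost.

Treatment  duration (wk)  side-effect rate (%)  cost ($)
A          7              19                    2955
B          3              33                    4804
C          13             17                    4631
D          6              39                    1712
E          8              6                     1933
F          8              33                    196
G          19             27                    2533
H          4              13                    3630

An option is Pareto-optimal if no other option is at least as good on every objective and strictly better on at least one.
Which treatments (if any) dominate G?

E

E: duration 8≤19, side-effect rate 6≤27, cost 1933≤2533 — dominates G.
Others (A, B, C, D, F, H) are each worse than G on at least one objective.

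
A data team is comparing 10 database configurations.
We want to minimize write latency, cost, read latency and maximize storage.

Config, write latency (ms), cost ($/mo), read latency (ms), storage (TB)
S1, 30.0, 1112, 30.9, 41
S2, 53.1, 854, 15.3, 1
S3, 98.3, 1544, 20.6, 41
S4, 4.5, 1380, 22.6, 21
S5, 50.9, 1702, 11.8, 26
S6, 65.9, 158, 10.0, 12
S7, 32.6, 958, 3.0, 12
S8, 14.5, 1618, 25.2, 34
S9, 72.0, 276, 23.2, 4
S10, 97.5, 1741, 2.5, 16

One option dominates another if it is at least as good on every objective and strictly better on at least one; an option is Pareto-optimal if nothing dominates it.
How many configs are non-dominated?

9

S1: not dominated.
S2: not dominated.
S3: not dominated.
S4: not dominated (best write latency).
S5: not dominated.
S6: not dominated (best cost).
S7: not dominated.
S8: not dominated.
S9: dominated by S6 (write latency 65.9≤72.0, cost 158≤276, read latency 10.0≤23.2, storage 12≥4).
S10: not dominated (best read latency).
Pareto-optimal: S1, S2, S3, S4, S5, S6, S7, S8, S10 → 9.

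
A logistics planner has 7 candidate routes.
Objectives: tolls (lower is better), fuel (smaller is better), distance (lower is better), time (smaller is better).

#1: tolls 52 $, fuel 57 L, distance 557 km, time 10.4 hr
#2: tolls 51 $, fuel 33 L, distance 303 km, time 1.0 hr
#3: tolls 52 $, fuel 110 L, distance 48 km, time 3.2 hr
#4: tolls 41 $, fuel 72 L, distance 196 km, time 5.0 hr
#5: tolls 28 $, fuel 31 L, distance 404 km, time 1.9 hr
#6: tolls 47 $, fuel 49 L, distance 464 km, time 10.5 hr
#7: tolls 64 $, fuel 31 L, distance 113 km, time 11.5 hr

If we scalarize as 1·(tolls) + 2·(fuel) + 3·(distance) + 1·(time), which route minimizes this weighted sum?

#3

#1: 1·52 + 2·57 + 3·557 + 1·10.4 = 1847.4
#2: 1·51 + 2·33 + 3·303 + 1·1.0 = 1027.0
#3: 1·52 + 2·110 + 3·48 + 1·3.2 = 419.2
#4: 1·41 + 2·72 + 3·196 + 1·5.0 = 778.0
#5: 1·28 + 2·31 + 3·404 + 1·1.9 = 1303.9
#6: 1·47 + 2·49 + 3·464 + 1·10.5 = 1547.5
#7: 1·64 + 2·31 + 3·113 + 1·11.5 = 476.5
Lowest: #3 at 419.2.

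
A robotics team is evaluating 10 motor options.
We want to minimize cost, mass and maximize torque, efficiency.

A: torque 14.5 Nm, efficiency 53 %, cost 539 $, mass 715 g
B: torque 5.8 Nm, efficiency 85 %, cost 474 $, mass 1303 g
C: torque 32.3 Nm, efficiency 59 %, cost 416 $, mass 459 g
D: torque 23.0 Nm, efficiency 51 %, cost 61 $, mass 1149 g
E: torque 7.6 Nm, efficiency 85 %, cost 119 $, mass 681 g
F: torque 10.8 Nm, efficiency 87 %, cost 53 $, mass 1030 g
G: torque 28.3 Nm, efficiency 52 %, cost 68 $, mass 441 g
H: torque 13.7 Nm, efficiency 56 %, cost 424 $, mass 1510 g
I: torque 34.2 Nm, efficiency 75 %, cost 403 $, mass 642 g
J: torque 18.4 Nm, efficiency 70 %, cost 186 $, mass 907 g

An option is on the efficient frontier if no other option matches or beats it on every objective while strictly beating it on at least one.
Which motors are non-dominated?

C, D, E, F, G, I, J

A: dominated by C (torque 32.3≥14.5, efficiency 59≥53, cost 416≤539, mass 459≤715).
B: dominated by E (torque 7.6≥5.8, efficiency 85≥85, cost 119≤474, mass 681≤1303).
C: not dominated.
D: not dominated.
E: not dominated.
F: not dominated (best efficiency).
G: not dominated (best mass).
H: dominated by C (torque 32.3≥13.7, efficiency 59≥56, cost 416≤424, mass 459≤1510).
I: not dominated (best torque).
J: not dominated.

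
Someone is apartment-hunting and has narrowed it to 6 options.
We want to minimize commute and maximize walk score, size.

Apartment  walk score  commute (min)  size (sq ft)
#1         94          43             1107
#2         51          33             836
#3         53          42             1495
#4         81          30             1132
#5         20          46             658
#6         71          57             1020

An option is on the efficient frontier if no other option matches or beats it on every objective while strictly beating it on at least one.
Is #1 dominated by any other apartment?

No

#2: worse on walk score (51 vs 94).
#3: worse on walk score (53 vs 94).
#4: worse on walk score (81 vs 94).
#5: worse on walk score (20 vs 94).
#6: worse on walk score (71 vs 94).
No option is at least as good as #1 on every objective and strictly better on one.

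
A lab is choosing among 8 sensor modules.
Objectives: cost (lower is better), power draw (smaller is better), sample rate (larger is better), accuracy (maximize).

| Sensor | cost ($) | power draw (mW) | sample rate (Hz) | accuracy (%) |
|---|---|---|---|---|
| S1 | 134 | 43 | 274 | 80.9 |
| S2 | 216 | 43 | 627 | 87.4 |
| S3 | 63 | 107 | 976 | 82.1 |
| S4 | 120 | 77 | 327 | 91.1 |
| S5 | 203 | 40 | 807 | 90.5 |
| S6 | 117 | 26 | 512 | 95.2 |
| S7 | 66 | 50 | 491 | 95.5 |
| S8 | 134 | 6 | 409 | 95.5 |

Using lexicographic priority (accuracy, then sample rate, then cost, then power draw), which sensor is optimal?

S7

First maximize accuracy: best is 95.5, kept {S7, S8}.
Then maximize sample rate: best is 491, kept {S7}.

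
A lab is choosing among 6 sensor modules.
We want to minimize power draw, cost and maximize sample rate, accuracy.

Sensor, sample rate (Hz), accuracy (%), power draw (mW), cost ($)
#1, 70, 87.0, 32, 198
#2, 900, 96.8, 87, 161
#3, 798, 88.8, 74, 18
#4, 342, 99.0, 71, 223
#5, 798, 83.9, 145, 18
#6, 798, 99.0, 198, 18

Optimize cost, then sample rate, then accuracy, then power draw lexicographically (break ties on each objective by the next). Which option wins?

First minimize cost: best is 18, kept {#3, #5, #6}.
Then maximize sample rate: best is 798, kept {#3, #5, #6}.
Then maximize accuracy: best is 99.0, kept {#6}.

#6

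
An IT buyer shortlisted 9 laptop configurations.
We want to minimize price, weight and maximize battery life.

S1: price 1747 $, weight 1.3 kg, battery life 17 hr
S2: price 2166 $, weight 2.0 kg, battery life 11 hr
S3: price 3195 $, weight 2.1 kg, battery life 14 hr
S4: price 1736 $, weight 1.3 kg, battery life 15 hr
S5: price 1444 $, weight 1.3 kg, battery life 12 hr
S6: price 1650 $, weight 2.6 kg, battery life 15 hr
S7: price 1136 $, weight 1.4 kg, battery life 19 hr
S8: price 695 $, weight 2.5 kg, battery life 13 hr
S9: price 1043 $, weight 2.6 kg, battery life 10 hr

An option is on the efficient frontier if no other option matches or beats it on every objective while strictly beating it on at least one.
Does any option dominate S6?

Yes

S7 vs S6: price 1136≤1650, weight 1.4≤2.6, battery life 19≥15 — S7 is at least as good on every objective and strictly better on at least one, so S7 dominates S6.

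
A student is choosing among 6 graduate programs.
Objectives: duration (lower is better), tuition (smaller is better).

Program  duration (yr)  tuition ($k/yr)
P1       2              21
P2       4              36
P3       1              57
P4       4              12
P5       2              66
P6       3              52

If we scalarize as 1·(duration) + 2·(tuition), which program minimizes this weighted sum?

P4

P1: 1·2 + 2·21 = 44
P2: 1·4 + 2·36 = 76
P3: 1·1 + 2·57 = 115
P4: 1·4 + 2·12 = 28
P5: 1·2 + 2·66 = 134
P6: 1·3 + 2·52 = 107
Lowest: P4 at 28.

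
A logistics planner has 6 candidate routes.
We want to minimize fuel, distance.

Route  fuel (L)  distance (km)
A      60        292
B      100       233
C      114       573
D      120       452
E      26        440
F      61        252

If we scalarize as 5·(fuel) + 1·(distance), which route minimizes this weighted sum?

A: 5·60 + 1·292 = 592
B: 5·100 + 1·233 = 733
C: 5·114 + 1·573 = 1143
D: 5·120 + 1·452 = 1052
E: 5·26 + 1·440 = 570
F: 5·61 + 1·252 = 557
Lowest: F at 557.

F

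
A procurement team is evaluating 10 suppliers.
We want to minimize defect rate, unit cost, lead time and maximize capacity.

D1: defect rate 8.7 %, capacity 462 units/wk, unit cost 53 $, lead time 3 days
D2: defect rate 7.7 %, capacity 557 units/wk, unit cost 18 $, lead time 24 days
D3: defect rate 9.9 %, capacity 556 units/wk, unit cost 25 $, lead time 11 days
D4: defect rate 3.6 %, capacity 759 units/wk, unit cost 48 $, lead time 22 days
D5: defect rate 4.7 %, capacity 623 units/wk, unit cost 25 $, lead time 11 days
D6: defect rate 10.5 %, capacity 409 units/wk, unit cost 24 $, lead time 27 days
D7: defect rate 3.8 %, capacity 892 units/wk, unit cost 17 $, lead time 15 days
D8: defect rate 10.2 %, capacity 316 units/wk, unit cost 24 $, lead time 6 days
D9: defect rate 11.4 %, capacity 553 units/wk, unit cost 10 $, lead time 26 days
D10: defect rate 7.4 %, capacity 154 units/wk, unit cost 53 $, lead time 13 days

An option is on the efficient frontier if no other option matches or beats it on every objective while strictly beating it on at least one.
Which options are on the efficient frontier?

D1, D4, D5, D7, D8, D9

D1: not dominated (best lead time).
D2: dominated by D7 (defect rate 3.8≤7.7, capacity 892≥557, unit cost 17≤18, lead time 15≤24).
D3: dominated by D5 (defect rate 4.7≤9.9, capacity 623≥556, unit cost 25≤25, lead time 11≤11).
D4: not dominated (best defect rate).
D5: not dominated.
D6: dominated by D2 (defect rate 7.7≤10.5, capacity 557≥409, unit cost 18≤24, lead time 24≤27).
D7: not dominated (best capacity).
D8: not dominated.
D9: not dominated (best unit cost).
D10: dominated by D5 (defect rate 4.7≤7.4, capacity 623≥154, unit cost 25≤53, lead time 11≤13).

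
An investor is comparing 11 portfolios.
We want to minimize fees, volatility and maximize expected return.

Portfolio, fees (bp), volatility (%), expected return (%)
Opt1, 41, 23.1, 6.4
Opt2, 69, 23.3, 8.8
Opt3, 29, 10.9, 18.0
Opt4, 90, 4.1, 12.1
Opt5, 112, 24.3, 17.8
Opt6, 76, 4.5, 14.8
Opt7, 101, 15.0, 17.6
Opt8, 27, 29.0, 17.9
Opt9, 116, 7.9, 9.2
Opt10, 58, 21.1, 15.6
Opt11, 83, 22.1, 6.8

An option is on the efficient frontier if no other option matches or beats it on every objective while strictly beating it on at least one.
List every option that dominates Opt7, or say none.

Opt3

Opt3: fees 29≤101, volatility 10.9≤15.0, expected return 18.0≥17.6 — dominates Opt7.
Others (Opt1, Opt2, Opt4, Opt5, Opt6, Opt8, Opt9, Opt10, Opt11) are each worse than Opt7 on at least one objective.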